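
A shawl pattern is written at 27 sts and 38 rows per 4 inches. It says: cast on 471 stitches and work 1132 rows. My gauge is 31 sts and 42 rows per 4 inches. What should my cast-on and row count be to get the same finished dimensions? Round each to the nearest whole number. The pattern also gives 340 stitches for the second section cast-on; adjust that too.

Cast on 541 stitches; work 1251 rows; second section cast-on 390 stitches.

Stitches: 471 × 31/27 = 540.78 → 541.
Rows: 1132 × 42/38 = 1251.16 → 1251.
second section cast-on: 340 × 31/27 = 390.37 → 390.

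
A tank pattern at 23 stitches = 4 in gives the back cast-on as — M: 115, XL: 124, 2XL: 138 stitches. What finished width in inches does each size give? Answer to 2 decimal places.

23/4 = 5.75 sts per in.
M: 115 / 5.75 = 20.000 → 20.00 in.
XL: 124 / 5.75 = 21.565 → 21.57 in.
2XL: 138 / 5.75 = 24.000 → 24.00 in.

M 20.00 inches; XL 21.57 inches; 2XL 24.00 inches.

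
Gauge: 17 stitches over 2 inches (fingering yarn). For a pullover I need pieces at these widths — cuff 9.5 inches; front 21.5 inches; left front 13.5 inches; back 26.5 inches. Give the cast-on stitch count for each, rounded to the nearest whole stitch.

Rate = 17/2 = 8.5 sts per in.
cuff: 9.5 × 8.5 = 80.75 → 81.
front: 21.5 × 8.5 = 182.75 → 183.
left front: 13.5 × 8.5 = 114.75 → 115.
back: 26.5 × 8.5 = 225.25 → 225.

cuff 81; front 183; left front 115; back 225.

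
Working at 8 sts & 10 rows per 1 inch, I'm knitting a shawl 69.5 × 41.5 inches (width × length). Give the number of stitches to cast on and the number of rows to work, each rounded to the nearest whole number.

Stitch gauge = 8/1 = 8 sts/in; 69.5 × 8 = 556.00 → 556 sts.
Row gauge = 10/1 = 10 rows/in; 41.5 × 10 = 415.00 → 415 rows.

Cast on 556 stitches and work 415 rows.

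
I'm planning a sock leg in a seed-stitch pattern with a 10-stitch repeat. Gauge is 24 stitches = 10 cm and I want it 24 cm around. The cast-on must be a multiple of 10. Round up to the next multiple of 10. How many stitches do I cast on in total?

Cast on 60 stitches.

24 / 10 = 2.4 sts per cm.
24 × 2.4 = 57.60 sts.
Next multiple of 10: 60.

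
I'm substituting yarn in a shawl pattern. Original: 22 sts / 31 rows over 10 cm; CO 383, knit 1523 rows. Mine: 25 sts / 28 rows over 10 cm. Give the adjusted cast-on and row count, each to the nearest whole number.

Cast on 435 stitches; work 1376 rows.

Stitches: 383 × 25/22 = 435.23 → 435.
Rows: 1523 × 28/31 = 1375.61 → 1376.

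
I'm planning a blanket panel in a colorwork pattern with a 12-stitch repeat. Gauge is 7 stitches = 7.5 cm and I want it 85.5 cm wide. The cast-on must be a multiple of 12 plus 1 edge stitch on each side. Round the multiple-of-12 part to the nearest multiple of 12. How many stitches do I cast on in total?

7 / 7.5 = 0.933 sts per cm.
85.5 × 0.933 = 79.80 sts.
Less 2 edge sts → 77.80 for the repeat.
Nearest multiple of 12: 72.
Add back 2 edge sts → 74.

74 stitches.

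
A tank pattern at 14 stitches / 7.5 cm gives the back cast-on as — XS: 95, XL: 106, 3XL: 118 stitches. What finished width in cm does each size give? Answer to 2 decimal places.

XS 50.89 cm; XL 56.79 cm; 3XL 63.21 cm.

14/7.5 = 1.867 sts per cm.
XS: 95 / 1.867 = 50.893 → 50.89 cm.
XL: 106 / 1.867 = 56.786 → 56.79 cm.
3XL: 118 / 1.867 = 63.214 → 63.21 cm.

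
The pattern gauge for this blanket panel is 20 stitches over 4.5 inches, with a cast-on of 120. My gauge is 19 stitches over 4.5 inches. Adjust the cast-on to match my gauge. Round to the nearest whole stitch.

114 stitches.

Scale factor = 19 / 20 = 0.950.
120 × 19 / 20 = 114.00 sts.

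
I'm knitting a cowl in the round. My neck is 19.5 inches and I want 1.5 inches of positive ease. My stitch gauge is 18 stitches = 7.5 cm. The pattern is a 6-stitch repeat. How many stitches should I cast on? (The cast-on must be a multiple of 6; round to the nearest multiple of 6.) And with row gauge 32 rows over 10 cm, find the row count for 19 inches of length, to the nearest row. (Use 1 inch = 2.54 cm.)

Finished = 19.5 + 1.5 = 21 inches.
21 inches × 2.54 = 53.34 cm.
18/7.5 = 2.4 sts per cm; 53.34 × 2.4 = 128.02 sts.
Nearest multiple of 6 → 126.
19 inches = 48.26 cm; × 3.2 = 154.43 → 154 rows.

Cast on 126 stitches; work 154 rows.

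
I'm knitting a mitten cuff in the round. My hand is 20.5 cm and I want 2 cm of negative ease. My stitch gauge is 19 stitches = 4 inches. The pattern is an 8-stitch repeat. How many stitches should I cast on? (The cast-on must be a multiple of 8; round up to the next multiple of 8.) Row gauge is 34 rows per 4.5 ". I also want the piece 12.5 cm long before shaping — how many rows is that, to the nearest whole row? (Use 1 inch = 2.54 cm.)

Cast on 40 stitches; work 37 rows.

Finished = 20.5 − 2 = 18.5 cm.
18.5 cm × 1/2.54 = 7.28 inches.
19/4 = 4.75 sts per in; 7.28 × 4.75 = 34.60 sts.
Next multiple of 8 → 40.
12.5 cm = 4.92 inches; × 7.556 = 37.18 → 37 rows.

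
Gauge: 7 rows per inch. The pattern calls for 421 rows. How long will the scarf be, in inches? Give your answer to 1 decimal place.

7 rows / 1 inch = 7 rows per inch.
421 / 7 = 60.14 inches.

60.1 inches.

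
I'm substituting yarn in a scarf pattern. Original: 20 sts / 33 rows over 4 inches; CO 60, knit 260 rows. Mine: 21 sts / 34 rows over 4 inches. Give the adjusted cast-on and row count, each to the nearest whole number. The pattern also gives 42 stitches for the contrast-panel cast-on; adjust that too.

Stitches: 60 × 21/20 = 63.00 → 63.
Rows: 260 × 34/33 = 267.88 → 268.
contrast-panel cast-on: 42 × 21/20 = 44.10 → 44.

Cast on 63 stitches; work 268 rows; contrast-panel cast-on 44 stitches.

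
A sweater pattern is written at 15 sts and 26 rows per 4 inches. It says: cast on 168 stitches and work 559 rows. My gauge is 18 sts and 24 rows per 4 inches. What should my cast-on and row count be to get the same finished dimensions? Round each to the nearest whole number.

Stitches: 168 × 18/15 = 201.60 → 202.
Rows: 559 × 24/26 = 516.00 → 516.

Cast on 202 stitches; work 516 rows.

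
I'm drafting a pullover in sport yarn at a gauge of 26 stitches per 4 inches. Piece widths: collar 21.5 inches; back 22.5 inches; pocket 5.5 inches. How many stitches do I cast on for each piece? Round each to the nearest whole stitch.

collar 140; back 146; pocket 36.

Rate = 26/4 = 6.5 sts per in.
collar: 21.5 × 6.5 = 139.75 → 140.
back: 22.5 × 6.5 = 146.25 → 146.
pocket: 5.5 × 6.5 = 35.75 → 36.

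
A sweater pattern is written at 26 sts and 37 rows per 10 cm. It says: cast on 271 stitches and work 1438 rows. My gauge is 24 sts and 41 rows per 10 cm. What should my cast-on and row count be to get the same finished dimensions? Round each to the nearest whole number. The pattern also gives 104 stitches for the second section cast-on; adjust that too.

Cast on 250 stitches; work 1593 rows; second section cast-on 96 stitches.

Stitches: 271 × 24/26 = 250.15 → 250.
Rows: 1438 × 41/37 = 1593.46 → 1593.
second section cast-on: 104 × 24/26 = 96.00 → 96.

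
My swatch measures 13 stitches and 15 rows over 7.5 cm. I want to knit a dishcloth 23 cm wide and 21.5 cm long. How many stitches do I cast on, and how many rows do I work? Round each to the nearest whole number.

Cast on 40 stitches and work 43 rows.

Stitch gauge = 13/7.5 = 1.733 sts/cm; 23 × 1.733 = 39.87 → 40 sts.
Row gauge = 15/7.5 = 2 rows/cm; 21.5 × 2 = 43.00 → 43 rows.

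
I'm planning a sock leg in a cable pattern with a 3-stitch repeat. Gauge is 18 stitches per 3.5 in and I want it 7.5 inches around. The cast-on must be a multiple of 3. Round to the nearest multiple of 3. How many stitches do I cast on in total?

Cast on 39 stitches.

18 / 3.5 = 5.143 sts per inch.
7.5 × 5.143 = 38.57 sts.
Nearest multiple of 3: 39.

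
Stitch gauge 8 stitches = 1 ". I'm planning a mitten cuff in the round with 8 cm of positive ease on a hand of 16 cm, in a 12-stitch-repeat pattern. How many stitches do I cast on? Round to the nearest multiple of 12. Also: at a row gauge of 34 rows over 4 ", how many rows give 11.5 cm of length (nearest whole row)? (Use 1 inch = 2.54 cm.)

Finished = 16 + 8 = 24 cm.
24 cm × 1/2.54 = 9.45 inches.
8/1 = 8 sts per in; 9.45 × 8 = 75.59 sts.
Nearest multiple of 12 → 72.
11.5 cm = 4.53 inches; × 8.5 = 38.48 → 38 rows.

Cast on 72 stitches; work 38 rows.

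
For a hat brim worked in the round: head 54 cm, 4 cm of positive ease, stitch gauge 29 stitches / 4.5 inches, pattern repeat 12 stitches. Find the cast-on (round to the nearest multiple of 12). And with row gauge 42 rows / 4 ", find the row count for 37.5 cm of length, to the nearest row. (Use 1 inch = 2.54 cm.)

Finished = 54 + 4 = 58 cm.
58 cm × 1/2.54 = 22.83 inches.
29/4.5 = 6.444 sts per in; 22.83 × 6.444 = 147.16 sts.
Nearest multiple of 12 → 144.
37.5 cm = 14.76 inches; × 10.5 = 155.02 → 155 rows.

Cast on 144 stitches; work 155 rows.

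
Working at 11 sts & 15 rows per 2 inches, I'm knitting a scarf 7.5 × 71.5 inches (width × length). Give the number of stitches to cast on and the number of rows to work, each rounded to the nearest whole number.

Cast on 41 stitches and work 536 rows.

Stitch gauge = 11/2 = 5.5 sts/in; 7.5 × 5.5 = 41.25 → 41 sts.
Row gauge = 15/2 = 7.5 rows/in; 71.5 × 7.5 = 536.25 → 536 rows.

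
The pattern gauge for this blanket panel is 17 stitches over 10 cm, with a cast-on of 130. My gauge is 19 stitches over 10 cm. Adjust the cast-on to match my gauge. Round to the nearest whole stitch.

Cast on 145 stitches.

Scale factor = 19 / 17 = 1.118.
130 × 19 / 17 = 145.29 sts.
→ 145 sts.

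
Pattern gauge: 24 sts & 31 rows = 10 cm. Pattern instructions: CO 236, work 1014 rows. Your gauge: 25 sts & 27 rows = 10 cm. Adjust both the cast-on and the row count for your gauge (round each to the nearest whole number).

Cast on 246 stitches; work 883 rows.

Stitches: 236 × 25/24 = 245.83 → 246.
Rows: 1014 × 27/31 = 883.16 → 883.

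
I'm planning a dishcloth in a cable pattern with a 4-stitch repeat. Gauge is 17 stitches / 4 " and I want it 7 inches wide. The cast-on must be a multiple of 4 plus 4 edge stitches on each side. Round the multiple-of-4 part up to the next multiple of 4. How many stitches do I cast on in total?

CO 32 sts.

17 / 4 = 4.25 sts per inch.
7 × 4.25 = 29.75 sts.
Less 8 edge sts → 21.75 for the repeat.
Next multiple of 4: 24.
Add back 8 edge sts → 32.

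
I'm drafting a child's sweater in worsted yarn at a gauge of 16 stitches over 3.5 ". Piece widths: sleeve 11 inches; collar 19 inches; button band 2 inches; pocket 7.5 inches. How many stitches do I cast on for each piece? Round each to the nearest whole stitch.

sleeve 50; collar 87; button band 9; pocket 34.

Rate = 16/3.5 = 4.571 sts per in.
sleeve: 11 × 4.571 = 50.29 → 50.
collar: 19 × 4.571 = 86.86 → 87.
button band: 2 × 4.571 = 9.14 → 9.
pocket: 7.5 × 4.571 = 34.29 → 34.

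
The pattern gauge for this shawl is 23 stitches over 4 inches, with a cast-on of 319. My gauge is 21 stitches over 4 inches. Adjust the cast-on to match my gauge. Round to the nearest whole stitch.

CO 291 sts.

Scale factor = 21 / 23 = 0.913.
319 × 21 / 23 = 291.26 sts.
→ 291 sts.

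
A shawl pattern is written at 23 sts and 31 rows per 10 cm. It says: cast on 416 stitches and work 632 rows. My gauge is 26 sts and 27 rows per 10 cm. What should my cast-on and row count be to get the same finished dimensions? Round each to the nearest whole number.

Stitches: 416 × 26/23 = 470.26 → 470.
Rows: 632 × 27/31 = 550.45 → 550.

Cast on 470 stitches; work 550 rows.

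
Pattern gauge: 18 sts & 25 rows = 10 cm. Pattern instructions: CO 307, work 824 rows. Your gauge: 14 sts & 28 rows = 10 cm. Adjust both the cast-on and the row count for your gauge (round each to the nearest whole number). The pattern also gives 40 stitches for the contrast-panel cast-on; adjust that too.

Stitches: 307 × 14/18 = 238.78 → 239.
Rows: 824 × 28/25 = 922.88 → 923.
contrast-panel cast-on: 40 × 14/18 = 31.11 → 31.

Cast on 239 stitches; work 923 rows; contrast-panel cast-on 31 stitches.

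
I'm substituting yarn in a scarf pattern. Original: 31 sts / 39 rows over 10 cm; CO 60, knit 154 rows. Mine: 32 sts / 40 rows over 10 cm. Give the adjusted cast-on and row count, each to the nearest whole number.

Cast on 62 stitches; work 158 rows.

Stitches: 60 × 32/31 = 61.94 → 62.
Rows: 154 × 40/39 = 157.95 → 158.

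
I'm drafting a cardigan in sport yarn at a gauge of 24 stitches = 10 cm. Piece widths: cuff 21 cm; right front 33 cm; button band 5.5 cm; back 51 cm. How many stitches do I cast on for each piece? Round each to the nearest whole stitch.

cuff 50; right front 79; button band 13; back 122.

Rate = 24/10 = 2.4 sts per cm.
cuff: 21 × 2.4 = 50.40 → 50.
right front: 33 × 2.4 = 79.20 → 79.
button band: 5.5 × 2.4 = 13.20 → 13.
back: 51 × 2.4 = 122.40 → 122.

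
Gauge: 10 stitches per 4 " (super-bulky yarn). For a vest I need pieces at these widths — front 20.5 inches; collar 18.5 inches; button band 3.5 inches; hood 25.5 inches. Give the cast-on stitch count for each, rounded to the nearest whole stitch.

front 51; collar 46; button band 9; hood 64.

Rate = 10/4 = 2.5 sts per in.
front: 20.5 × 2.5 = 51.25 → 51.
collar: 18.5 × 2.5 = 46.25 → 46.
button band: 3.5 × 2.5 = 8.75 → 9.
hood: 25.5 × 2.5 = 63.75 → 64.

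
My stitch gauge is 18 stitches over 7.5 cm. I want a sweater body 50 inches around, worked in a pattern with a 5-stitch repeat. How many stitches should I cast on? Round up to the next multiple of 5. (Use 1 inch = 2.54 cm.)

50 in = 50 × 2.54 = 127.00 cm.
18 / 7.5 = 2.4 sts/cm.
127.00 × 2.4 = 304.80 sts.
→ 305.

CO 305 sts.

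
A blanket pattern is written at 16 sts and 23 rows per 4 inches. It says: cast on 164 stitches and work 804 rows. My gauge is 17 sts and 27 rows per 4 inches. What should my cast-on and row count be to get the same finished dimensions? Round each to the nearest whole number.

Stitches: 164 × 17/16 = 174.25 → 174.
Rows: 804 × 27/23 = 943.83 → 944.

Cast on 174 stitches; work 944 rows.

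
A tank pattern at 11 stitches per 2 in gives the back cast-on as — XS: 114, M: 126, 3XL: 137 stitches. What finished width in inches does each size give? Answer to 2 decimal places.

11/2 = 5.5 sts per in.
XS: 114 / 5.5 = 20.727 → 20.73 in.
M: 126 / 5.5 = 22.909 → 22.91 in.
3XL: 137 / 5.5 = 24.909 → 24.91 in.

XS 20.73 inches; M 22.91 inches; 3XL 24.91 inches.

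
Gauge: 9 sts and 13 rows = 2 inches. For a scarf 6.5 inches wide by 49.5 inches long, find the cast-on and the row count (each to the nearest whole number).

Stitch gauge = 9/2 = 4.5 sts/in; 6.5 × 4.5 = 29.25 → 29 sts.
Row gauge = 13/2 = 6.5 rows/in; 49.5 × 6.5 = 321.75 → 322 rows.

Cast on 29 stitches and work 322 rows.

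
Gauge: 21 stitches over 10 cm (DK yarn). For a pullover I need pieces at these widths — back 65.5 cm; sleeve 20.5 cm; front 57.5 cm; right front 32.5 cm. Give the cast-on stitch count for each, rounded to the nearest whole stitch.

back 138; sleeve 43; front 121; right front 68.

Rate = 21/10 = 2.1 sts per cm.
back: 65.5 × 2.1 = 137.55 → 138.
sleeve: 20.5 × 2.1 = 43.05 → 43.
front: 57.5 × 2.1 = 120.75 → 121.
right front: 32.5 × 2.1 = 68.25 → 68.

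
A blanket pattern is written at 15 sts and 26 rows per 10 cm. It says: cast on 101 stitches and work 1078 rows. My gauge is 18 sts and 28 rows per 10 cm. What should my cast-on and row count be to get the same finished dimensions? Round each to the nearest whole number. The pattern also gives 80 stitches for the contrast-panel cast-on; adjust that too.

Stitches: 101 × 18/15 = 121.20 → 121.
Rows: 1078 × 28/26 = 1160.92 → 1161.
contrast-panel cast-on: 80 × 18/15 = 96.00 → 96.

Cast on 121 stitches; work 1161 rows; contrast-panel cast-on 96 stitches.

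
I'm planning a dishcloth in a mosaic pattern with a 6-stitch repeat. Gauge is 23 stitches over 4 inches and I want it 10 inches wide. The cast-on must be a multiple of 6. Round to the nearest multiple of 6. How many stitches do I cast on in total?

Cast on 60 stitches.

23 / 4 = 5.75 sts per inch.
10 × 5.75 = 57.50 sts.
Nearest multiple of 6: 60.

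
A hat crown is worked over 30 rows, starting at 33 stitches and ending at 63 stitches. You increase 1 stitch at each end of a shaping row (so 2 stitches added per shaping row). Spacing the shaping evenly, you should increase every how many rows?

Stitches to add: |63 − 33| = 30.
Shaping rows needed: 30 / 2 = 15.
30 rows / 15 = every 2 rows.

Increase every 2nd row.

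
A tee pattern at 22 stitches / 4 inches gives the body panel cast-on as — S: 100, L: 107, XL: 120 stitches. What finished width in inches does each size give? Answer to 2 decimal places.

S 18.18 inches; L 19.45 inches; XL 21.82 inches.

22/4 = 5.5 sts per in.
S: 100 / 5.5 = 18.182 → 18.18 in.
L: 107 / 5.5 = 19.455 → 19.45 in.
XL: 120 / 5.5 = 21.818 → 21.82 in.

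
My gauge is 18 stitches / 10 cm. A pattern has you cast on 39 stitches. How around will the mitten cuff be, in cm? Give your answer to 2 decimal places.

18 stitches / 10 cm = 1.8 stitches per cm.
39 / 1.8 = 21.667 cm.

21.67 cm.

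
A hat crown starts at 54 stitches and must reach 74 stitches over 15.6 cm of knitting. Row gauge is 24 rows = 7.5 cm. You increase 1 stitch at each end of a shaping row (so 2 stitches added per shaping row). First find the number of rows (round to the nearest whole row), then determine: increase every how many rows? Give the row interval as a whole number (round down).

Rows = 15.6 × 3.2 = 49.9 → 50 rows.
Stitches to add: 20 → 10 shaping rows (at 2 st each).
50 / 10 = 5.00 → every 5 rows.

Increase every 5th row.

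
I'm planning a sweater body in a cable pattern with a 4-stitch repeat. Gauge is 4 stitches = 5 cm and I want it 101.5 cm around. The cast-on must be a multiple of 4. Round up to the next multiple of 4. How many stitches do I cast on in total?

4 / 5 = 0.8 sts per cm.
101.5 × 0.8 = 81.20 sts.
Next multiple of 4: 84.

CO 84 sts.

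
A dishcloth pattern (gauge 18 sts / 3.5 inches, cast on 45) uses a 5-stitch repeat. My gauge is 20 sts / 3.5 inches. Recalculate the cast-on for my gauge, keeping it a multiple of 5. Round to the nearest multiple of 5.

Cast on 50 stitches.

45 × 20 / 18 = 50.00.
Nearest multiple of 5: 50.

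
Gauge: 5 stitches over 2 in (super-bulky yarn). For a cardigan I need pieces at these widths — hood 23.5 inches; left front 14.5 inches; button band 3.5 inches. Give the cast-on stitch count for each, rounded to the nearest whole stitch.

Rate = 5/2 = 2.5 sts per in.
hood: 23.5 × 2.5 = 58.75 → 59.
left front: 14.5 × 2.5 = 36.25 → 36.
button band: 3.5 × 2.5 = 8.75 → 9.

hood 59; left front 36; button band 9.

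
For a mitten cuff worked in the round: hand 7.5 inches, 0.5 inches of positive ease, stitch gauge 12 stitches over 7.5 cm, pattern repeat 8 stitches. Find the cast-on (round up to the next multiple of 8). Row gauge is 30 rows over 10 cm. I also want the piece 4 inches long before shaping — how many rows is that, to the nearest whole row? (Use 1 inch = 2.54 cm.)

Cast on 40 stitches; work 30 rows.

Finished = 7.5 + 0.5 = 8 inches.
8 inches × 2.54 = 20.32 cm.
12/7.5 = 1.6 sts per cm; 20.32 × 1.6 = 32.51 sts.
Next multiple of 8 → 40.
4 inches = 10.16 cm; × 3 = 30.48 → 30 rows.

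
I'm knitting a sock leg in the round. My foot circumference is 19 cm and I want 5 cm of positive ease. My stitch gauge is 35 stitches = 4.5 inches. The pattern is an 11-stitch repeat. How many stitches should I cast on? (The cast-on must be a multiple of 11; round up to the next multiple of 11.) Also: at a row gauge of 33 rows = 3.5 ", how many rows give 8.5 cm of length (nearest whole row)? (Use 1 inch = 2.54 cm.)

Cast on 77 stitches; work 32 rows.

Finished = 19 + 5 = 24 cm.
24 cm × 1/2.54 = 9.45 inches.
35/4.5 = 7.778 sts per in; 9.45 × 7.778 = 73.49 sts.
Next multiple of 11 → 77.
8.5 cm = 3.35 inches; × 9.429 = 31.55 → 32 rows.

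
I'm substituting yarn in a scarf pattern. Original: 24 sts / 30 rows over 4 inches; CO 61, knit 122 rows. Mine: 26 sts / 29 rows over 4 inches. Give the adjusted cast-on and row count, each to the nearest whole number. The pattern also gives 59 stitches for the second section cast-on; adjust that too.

Cast on 66 stitches; work 118 rows; second section cast-on 64 stitches.

Stitches: 61 × 26/24 = 66.08 → 66.
Rows: 122 × 29/30 = 117.93 → 118.
second section cast-on: 59 × 26/24 = 63.92 → 64.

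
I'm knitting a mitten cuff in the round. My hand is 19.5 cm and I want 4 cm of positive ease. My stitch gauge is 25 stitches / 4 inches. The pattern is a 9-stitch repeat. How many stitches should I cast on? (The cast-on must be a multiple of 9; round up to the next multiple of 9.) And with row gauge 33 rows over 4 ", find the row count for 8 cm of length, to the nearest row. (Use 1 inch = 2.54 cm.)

Cast on 63 stitches; work 26 rows.

Finished = 19.5 + 4 = 23.5 cm.
23.5 cm × 1/2.54 = 9.25 inches.
25/4 = 6.25 sts per in; 9.25 × 6.25 = 57.82 sts.
Next multiple of 9 → 63.
8 cm = 3.15 inches; × 8.25 = 25.98 → 26 rows.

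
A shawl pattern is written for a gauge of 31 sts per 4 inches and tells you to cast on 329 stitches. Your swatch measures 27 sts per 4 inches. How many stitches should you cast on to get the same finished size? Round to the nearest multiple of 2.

CO 286 sts.

Scale factor = 27 / 31 = 0.871.
329 × 27 / 31 = 286.55 sts.
→ 286 sts.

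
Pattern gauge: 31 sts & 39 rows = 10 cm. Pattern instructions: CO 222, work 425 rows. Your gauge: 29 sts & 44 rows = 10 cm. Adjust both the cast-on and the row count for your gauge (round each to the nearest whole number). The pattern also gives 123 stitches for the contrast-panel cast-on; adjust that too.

Stitches: 222 × 29/31 = 207.68 → 208.
Rows: 425 × 44/39 = 479.49 → 479.
contrast-panel cast-on: 123 × 29/31 = 115.06 → 115.

Cast on 208 stitches; work 479 rows; contrast-panel cast-on 115 stitches.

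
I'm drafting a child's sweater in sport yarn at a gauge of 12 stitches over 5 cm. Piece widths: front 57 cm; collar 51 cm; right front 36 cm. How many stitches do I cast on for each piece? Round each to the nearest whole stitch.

front 137; collar 122; right front 86.

Rate = 12/5 = 2.4 sts per cm.
front: 57 × 2.4 = 136.80 → 137.
collar: 51 × 2.4 = 122.40 → 122.
right front: 36 × 2.4 = 86.40 → 86.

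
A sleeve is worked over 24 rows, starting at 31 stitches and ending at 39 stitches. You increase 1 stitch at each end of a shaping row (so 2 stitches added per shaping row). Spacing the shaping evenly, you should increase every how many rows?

Stitches to add: |39 − 31| = 8.
Shaping rows needed: 8 / 2 = 4.
24 rows / 4 = every 6 rows.

Increase every 6th row.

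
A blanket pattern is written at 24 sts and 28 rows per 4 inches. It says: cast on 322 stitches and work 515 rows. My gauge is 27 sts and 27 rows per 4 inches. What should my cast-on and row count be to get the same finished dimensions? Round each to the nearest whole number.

Cast on 362 stitches; work 497 rows.

Stitches: 322 × 27/24 = 362.25 → 362.
Rows: 515 × 27/28 = 496.61 → 497.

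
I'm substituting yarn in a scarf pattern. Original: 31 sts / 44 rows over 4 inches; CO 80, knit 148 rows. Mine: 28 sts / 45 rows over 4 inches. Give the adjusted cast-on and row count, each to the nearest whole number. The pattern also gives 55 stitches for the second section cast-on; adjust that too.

Cast on 72 stitches; work 151 rows; second section cast-on 50 stitches.

Stitches: 80 × 28/31 = 72.26 → 72.
Rows: 148 × 45/44 = 151.36 → 151.
second section cast-on: 55 × 28/31 = 49.68 → 50.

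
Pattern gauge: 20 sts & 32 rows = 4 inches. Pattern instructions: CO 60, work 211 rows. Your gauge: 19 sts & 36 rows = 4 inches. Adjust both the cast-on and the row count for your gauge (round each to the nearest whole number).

Cast on 57 stitches; work 237 rows.

Stitches: 60 × 19/20 = 57.00 → 57.
Rows: 211 × 36/32 = 237.38 → 237.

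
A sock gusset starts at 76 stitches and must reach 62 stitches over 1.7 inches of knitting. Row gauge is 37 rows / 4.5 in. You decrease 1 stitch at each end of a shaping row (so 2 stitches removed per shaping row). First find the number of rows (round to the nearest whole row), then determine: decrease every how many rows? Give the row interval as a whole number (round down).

Rows = 1.7 × 8.222 = 14.0 → 14 rows.
Stitches to remove: 14 → 7 shaping rows (at 2 st each).
14 / 7 = 2.00 → every 2 rows.

Decrease every 2nd row.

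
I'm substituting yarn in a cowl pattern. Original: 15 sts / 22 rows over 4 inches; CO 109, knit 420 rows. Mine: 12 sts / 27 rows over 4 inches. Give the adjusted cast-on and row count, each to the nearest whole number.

Cast on 87 stitches; work 515 rows.

Stitches: 109 × 12/15 = 87.20 → 87.
Rows: 420 × 27/22 = 515.45 → 515.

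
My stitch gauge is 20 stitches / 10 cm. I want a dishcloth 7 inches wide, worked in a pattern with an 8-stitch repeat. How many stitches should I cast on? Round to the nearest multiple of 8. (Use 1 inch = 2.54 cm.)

7 in = 7 × 2.54 = 17.78 cm.
20 / 10 = 2 sts/cm.
17.78 × 2 = 35.56 sts.
→ 32.

Cast on 32 stitches.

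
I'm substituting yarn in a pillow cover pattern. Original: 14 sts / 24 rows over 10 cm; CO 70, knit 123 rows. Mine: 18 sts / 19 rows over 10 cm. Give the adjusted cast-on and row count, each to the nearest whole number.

Stitches: 70 × 18/14 = 90.00 → 90.
Rows: 123 × 19/24 = 97.38 → 97.

Cast on 90 stitches; work 97 rows.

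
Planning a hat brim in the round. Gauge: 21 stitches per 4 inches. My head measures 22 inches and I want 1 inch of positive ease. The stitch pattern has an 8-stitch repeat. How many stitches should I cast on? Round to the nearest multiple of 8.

Cast on 120 stitches.

Finished = 22 + 1 = 23 inches.
21 / 4 = 5.25 sts/in.
23 × 5.25 = 120.75 sts.
Nearest multiple of 8: 120.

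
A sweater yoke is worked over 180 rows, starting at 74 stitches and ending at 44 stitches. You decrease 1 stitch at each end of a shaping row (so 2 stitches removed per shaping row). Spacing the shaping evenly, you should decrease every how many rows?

Stitches to remove: |44 − 74| = 30.
Shaping rows needed: 30 / 2 = 15.
180 rows / 15 = every 12 rows.

Decrease every 12th row.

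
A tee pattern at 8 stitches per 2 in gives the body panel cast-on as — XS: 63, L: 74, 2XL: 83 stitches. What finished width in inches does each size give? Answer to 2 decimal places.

8/2 = 4 sts per in.
XS: 63 / 4 = 15.750 → 15.75 in.
L: 74 / 4 = 18.500 → 18.50 in.
2XL: 83 / 4 = 20.750 → 20.75 in.

XS 15.75 inches; L 18.50 inches; 2XL 20.75 inches.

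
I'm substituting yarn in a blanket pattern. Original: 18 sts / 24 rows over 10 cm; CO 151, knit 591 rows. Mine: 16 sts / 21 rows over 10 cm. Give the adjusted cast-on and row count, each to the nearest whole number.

Stitches: 151 × 16/18 = 134.22 → 134.
Rows: 591 × 21/24 = 517.12 → 517.

Cast on 134 stitches; work 517 rows.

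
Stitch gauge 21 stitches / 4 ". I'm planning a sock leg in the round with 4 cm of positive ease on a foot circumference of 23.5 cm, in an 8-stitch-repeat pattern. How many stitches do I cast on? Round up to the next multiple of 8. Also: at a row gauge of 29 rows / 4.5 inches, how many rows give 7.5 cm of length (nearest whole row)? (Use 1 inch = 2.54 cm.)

Cast on 64 stitches; work 19 rows.

Finished = 23.5 + 4 = 27.5 cm.
27.5 cm × 1/2.54 = 10.83 inches.
21/4 = 5.25 sts per in; 10.83 × 5.25 = 56.84 sts.
Next multiple of 8 → 64.
7.5 cm = 2.95 inches; × 6.444 = 19.03 → 19 rows.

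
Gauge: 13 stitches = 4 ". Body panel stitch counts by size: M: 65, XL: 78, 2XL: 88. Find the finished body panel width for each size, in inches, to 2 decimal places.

13/4 = 3.25 sts per in.
M: 65 / 3.25 = 20.000 → 20.00 in.
XL: 78 / 3.25 = 24.000 → 24.00 in.
2XL: 88 / 3.25 = 27.077 → 27.08 in.

M 20.00 inches; XL 24.00 inches; 2XL 27.08 inches.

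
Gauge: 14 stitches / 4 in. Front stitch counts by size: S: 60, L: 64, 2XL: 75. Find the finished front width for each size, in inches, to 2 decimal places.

14/4 = 3.5 sts per in.
S: 60 / 3.5 = 17.143 → 17.14 in.
L: 64 / 3.5 = 18.286 → 18.29 in.
2XL: 75 / 3.5 = 21.429 → 21.43 in.

S 17.14 inches; L 18.29 inches; 2XL 21.43 inches.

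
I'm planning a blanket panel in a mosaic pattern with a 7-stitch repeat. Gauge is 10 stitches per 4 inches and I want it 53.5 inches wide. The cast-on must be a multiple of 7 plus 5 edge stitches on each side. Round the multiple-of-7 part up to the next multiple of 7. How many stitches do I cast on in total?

10 / 4 = 2.5 sts per inch.
53.5 × 2.5 = 133.75 sts.
Less 10 edge sts → 123.75 for the repeat.
Next multiple of 7: 126.
Add back 10 edge sts → 136.

CO 136 sts.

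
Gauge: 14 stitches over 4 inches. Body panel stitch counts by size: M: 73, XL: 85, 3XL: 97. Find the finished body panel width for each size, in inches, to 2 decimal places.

14/4 = 3.5 sts per in.
M: 73 / 3.5 = 20.857 → 20.86 in.
XL: 85 / 3.5 = 24.286 → 24.29 in.
3XL: 97 / 3.5 = 27.714 → 27.71 in.

M 20.86 inches; XL 24.29 inches; 3XL 27.71 inches.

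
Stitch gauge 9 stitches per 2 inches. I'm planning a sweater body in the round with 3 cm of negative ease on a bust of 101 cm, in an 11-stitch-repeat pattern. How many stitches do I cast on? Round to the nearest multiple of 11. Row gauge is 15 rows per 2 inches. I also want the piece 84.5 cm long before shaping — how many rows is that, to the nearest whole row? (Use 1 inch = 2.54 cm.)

Cast on 176 stitches; work 250 rows.

Finished = 101 − 3 = 98 cm.
98 cm × 1/2.54 = 38.58 inches.
9/2 = 4.5 sts per in; 38.58 × 4.5 = 173.62 sts.
Nearest multiple of 11 → 176.
84.5 cm = 33.27 inches; × 7.5 = 249.51 → 250 rows.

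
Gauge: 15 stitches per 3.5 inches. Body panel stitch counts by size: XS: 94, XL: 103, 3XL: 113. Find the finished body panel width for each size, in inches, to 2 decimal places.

XS 21.93 inches; XL 24.03 inches; 3XL 26.37 inches.

15/3.5 = 4.286 sts per in.
XS: 94 / 4.286 = 21.933 → 21.93 in.
XL: 103 / 4.286 = 24.033 → 24.03 in.
3XL: 113 / 4.286 = 26.367 → 26.37 in.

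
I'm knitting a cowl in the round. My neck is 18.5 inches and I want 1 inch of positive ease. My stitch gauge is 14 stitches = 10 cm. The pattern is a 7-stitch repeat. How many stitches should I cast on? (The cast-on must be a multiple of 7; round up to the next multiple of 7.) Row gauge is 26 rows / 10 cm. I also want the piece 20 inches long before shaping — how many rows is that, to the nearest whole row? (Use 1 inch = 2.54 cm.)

Finished = 18.5 + 1 = 19.5 inches.
19.5 inches × 2.54 = 49.53 cm.
14/10 = 1.4 sts per cm; 49.53 × 1.4 = 69.34 sts.
Next multiple of 7 → 70.
20 inches = 50.80 cm; × 2.6 = 132.08 → 132 rows.

Cast on 70 stitches; work 132 rows.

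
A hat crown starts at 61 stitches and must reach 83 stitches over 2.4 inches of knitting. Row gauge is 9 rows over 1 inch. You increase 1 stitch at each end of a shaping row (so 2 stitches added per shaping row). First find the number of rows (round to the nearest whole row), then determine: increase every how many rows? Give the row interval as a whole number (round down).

Rows = 2.4 × 9 = 21.6 → 22 rows.
Stitches to add: 22 → 11 shaping rows (at 2 st each).
22 / 11 = 2.00 → every 2 rows.

Increase every 2nd row.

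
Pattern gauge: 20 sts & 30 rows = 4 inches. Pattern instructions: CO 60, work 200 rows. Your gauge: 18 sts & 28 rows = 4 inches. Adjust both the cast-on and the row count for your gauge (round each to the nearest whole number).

Cast on 54 stitches; work 187 rows.

Stitches: 60 × 18/20 = 54.00 → 54.
Rows: 200 × 28/30 = 186.67 → 187.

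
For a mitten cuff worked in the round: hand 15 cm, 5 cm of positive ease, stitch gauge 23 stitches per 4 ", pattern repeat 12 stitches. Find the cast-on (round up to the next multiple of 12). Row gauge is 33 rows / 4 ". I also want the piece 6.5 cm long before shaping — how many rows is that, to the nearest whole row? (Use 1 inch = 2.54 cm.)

Finished = 15 + 5 = 20 cm.
20 cm × 1/2.54 = 7.87 inches.
23/4 = 5.75 sts per in; 7.87 × 5.75 = 45.28 sts.
Next multiple of 12 → 48.
6.5 cm = 2.56 inches; × 8.25 = 21.11 → 21 rows.

Cast on 48 stitches; work 21 rows.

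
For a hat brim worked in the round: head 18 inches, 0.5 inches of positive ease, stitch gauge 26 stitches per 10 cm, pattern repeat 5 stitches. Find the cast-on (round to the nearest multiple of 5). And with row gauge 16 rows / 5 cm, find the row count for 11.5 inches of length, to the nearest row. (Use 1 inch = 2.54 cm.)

Cast on 120 stitches; work 93 rows.

Finished = 18 + 0.5 = 18.5 inches.
18.5 inches × 2.54 = 46.99 cm.
26/10 = 2.6 sts per cm; 46.99 × 2.6 = 122.17 sts.
Nearest multiple of 5 → 120.
11.5 inches = 29.21 cm; × 3.2 = 93.47 → 93 rows.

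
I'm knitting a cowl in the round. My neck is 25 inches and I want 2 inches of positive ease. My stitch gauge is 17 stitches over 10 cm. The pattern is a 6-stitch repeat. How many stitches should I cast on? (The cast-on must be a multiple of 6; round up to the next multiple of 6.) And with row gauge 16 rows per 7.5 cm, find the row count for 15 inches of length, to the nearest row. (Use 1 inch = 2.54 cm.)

Finished = 25 + 2 = 27 inches.
27 inches × 2.54 = 68.58 cm.
17/10 = 1.7 sts per cm; 68.58 × 1.7 = 116.59 sts.
Next multiple of 6 → 120.
15 inches = 38.10 cm; × 2.133 = 81.28 → 81 rows.

Cast on 120 stitches; work 81 rows.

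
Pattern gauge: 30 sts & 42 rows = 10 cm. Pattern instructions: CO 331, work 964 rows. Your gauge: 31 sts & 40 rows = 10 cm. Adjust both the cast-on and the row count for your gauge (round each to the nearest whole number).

Stitches: 331 × 31/30 = 342.03 → 342.
Rows: 964 × 40/42 = 918.10 → 918.

Cast on 342 stitches; work 918 rows.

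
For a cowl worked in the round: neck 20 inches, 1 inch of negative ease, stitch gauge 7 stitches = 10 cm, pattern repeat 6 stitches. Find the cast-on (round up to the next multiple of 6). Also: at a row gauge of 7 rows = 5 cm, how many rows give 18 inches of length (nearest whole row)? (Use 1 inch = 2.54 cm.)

Finished = 20 − 1 = 19 inches.
19 inches × 2.54 = 48.26 cm.
7/10 = 0.7 sts per cm; 48.26 × 0.7 = 33.78 sts.
Next multiple of 6 → 36.
18 inches = 45.72 cm; × 1.4 = 64.01 → 64 rows.

Cast on 36 stitches; work 64 rows.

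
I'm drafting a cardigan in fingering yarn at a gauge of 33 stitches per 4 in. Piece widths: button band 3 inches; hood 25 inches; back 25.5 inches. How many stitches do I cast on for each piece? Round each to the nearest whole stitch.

Rate = 33/4 = 8.25 sts per in.
button band: 3 × 8.25 = 24.75 → 25.
hood: 25 × 8.25 = 206.25 → 206.
back: 25.5 × 8.25 = 210.38 → 210.

button band 25; hood 206; back 210.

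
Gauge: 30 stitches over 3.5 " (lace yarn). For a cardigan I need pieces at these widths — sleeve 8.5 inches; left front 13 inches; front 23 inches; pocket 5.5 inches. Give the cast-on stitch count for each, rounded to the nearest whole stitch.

sleeve 73; left front 111; front 197; pocket 47.

Rate = 30/3.5 = 8.571 sts per in.
sleeve: 8.5 × 8.571 = 72.86 → 73.
left front: 13 × 8.571 = 111.43 → 111.
front: 23 × 8.571 = 197.14 → 197.
pocket: 5.5 × 8.571 = 47.14 → 47.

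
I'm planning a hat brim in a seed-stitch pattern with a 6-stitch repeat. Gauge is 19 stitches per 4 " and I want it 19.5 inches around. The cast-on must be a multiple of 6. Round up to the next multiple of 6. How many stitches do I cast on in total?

19 / 4 = 4.75 sts per inch.
19.5 × 4.75 = 92.62 sts.
Next multiple of 6: 96.

CO 96 sts.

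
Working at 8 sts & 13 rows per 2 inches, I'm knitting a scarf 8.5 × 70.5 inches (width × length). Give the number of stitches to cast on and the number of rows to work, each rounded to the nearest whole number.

Stitch gauge = 8/2 = 4 sts/in; 8.5 × 4 = 34.00 → 34 sts.
Row gauge = 13/2 = 6.5 rows/in; 70.5 × 6.5 = 458.25 → 458 rows.

Cast on 34 stitches and work 458 rows.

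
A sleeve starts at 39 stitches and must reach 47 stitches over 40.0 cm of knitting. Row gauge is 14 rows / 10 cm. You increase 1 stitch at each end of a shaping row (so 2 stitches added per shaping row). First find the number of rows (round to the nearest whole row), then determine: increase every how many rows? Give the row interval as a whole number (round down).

Increase every 14th row.

Rows = 40.0 × 1.4 = 56.0 → 56 rows.
Stitches to add: 8 → 4 shaping rows (at 2 st each).
56 / 4 = 14.00 → every 14 rows.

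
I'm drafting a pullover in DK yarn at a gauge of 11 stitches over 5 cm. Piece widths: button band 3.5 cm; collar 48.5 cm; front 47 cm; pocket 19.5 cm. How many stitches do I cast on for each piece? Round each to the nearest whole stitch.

Rate = 11/5 = 2.2 sts per cm.
button band: 3.5 × 2.2 = 7.70 → 8.
collar: 48.5 × 2.2 = 106.70 → 107.
front: 47 × 2.2 = 103.40 → 103.
pocket: 19.5 × 2.2 = 42.90 → 43.

button band 8; collar 107; front 103; pocket 43.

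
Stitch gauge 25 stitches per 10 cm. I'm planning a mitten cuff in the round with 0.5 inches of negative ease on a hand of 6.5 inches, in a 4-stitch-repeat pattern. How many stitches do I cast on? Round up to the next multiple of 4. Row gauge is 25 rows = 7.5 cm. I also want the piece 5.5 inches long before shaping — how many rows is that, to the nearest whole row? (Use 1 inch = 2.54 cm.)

Finished = 6.5 − 0.5 = 6 inches.
6 inches × 2.54 = 15.24 cm.
25/10 = 2.5 sts per cm; 15.24 × 2.5 = 38.10 sts.
Next multiple of 4 → 40.
5.5 inches = 13.97 cm; × 3.333 = 46.57 → 47 rows.

Cast on 40 stitches; work 47 rows.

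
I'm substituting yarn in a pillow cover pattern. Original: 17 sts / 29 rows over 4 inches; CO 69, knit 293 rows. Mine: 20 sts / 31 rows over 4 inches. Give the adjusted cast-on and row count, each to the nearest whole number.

Cast on 81 stitches; work 313 rows.

Stitches: 69 × 20/17 = 81.18 → 81.
Rows: 293 × 31/29 = 313.21 → 313.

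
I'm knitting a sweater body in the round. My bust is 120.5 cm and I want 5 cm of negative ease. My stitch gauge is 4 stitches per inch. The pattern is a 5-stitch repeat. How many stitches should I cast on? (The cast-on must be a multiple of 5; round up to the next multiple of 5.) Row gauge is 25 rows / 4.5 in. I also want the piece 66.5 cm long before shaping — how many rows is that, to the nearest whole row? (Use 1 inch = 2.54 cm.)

Finished = 120.5 − 5 = 115.5 cm.
115.5 cm × 1/2.54 = 45.47 inches.
4/1 = 4 sts per in; 45.47 × 4 = 181.89 sts.
Next multiple of 5 → 185.
66.5 cm = 26.18 inches; × 5.556 = 145.45 → 145 rows.

Cast on 185 stitches; work 145 rows.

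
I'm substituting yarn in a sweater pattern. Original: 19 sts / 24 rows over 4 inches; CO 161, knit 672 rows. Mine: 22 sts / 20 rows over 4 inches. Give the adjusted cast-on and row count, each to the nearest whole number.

Cast on 186 stitches; work 560 rows.

Stitches: 161 × 22/19 = 186.42 → 186.
Rows: 672 × 20/24 = 560.00 → 560.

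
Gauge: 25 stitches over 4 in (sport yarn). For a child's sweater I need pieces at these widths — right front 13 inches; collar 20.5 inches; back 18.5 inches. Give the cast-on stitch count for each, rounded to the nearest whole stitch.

right front 81; collar 128; back 116.

Rate = 25/4 = 6.25 sts per in.
right front: 13 × 6.25 = 81.25 → 81.
collar: 20.5 × 6.25 = 128.12 → 128.
back: 18.5 × 6.25 = 115.62 → 116.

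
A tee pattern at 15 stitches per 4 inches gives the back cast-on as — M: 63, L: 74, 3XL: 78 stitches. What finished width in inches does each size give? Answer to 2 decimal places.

M 16.80 inches; L 19.73 inches; 3XL 20.80 inches.

15/4 = 3.75 sts per in.
M: 63 / 3.75 = 16.800 → 16.80 in.
L: 74 / 3.75 = 19.733 → 19.73 in.
3XL: 78 / 3.75 = 20.800 → 20.80 in.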